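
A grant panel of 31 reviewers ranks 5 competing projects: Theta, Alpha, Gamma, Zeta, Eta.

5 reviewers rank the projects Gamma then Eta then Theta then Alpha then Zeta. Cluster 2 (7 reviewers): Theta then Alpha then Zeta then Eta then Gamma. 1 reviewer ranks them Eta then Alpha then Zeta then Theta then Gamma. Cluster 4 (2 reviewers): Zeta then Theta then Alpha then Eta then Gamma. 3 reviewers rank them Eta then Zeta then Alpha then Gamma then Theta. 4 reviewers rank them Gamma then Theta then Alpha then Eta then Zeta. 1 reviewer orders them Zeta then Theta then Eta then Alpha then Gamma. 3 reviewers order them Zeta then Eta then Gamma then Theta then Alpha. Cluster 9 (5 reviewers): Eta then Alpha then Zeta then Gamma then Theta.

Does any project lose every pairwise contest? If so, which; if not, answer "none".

Pairwise majorities:
Theta vs Alpha: Theta preferred on 5+7+2+4+1+3 = 22 ballots; Theta wins 22–9.
Theta vs Gamma: 7+1+2+1 = 11 for Theta, 20 for Gamma — Gamma by 20–11.
Theta vs Zeta: Theta wins 16–15.
Theta–Eta: Eta 17–14.
Alpha vs Gamma: Alpha wins 19–12.
Alpha vs Zeta: Alpha, 22–9.
Alpha vs Eta: 7+2+4 = 13 for Alpha, 18 for Eta — Eta by 18–13.
Gamma vs Zeta: Zeta, 22–9.
Gamma vs Eta: Eta, 22–9.
Zeta vs Eta: Eta wins 18–13.
Each project has at least one pairwise win (Theta beats Alpha; Alpha beats Gamma; Gamma beats Theta; Zeta beats Gamma; Eta beats Theta) — no Condorcet loser.

none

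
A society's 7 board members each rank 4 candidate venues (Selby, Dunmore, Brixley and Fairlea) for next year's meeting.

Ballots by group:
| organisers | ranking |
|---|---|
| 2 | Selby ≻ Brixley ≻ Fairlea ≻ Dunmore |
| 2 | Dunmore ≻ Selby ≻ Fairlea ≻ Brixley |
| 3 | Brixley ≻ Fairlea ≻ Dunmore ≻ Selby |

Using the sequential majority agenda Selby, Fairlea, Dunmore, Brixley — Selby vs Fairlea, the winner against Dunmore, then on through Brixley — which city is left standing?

Brixley

Round 1: Selby vs Fairlea — 4–3, Selby advances.
Round 2: Selby vs Dunmore — 2–5, Dunmore advances.
Round 3: Dunmore vs Brixley — 2–5, Brixley advances.
Brixley survives the agenda.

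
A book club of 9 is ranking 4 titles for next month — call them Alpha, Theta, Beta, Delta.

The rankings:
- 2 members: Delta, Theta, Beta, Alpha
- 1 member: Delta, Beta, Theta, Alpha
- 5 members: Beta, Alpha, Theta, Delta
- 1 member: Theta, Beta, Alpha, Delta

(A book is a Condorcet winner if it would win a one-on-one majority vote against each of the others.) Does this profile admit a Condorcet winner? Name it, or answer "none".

Pairwise majorities:
Alpha vs Theta: Alpha is ranked higher on 5 ballots, Theta on 4. Alpha wins 5–4.
Alpha vs Beta: 0 to 9, Beta.
Alpha vs Delta: Alpha, 6–3.
Theta vs Beta: 2+1 = 3 for Theta, 6 for Beta — Beta by 6–3.
Theta vs Delta: Theta wins 6–3.
Beta–Delta: Beta 6–3.
Beta beats each of Alpha, Theta, Delta — Beta is the Condorcet winner.

Beta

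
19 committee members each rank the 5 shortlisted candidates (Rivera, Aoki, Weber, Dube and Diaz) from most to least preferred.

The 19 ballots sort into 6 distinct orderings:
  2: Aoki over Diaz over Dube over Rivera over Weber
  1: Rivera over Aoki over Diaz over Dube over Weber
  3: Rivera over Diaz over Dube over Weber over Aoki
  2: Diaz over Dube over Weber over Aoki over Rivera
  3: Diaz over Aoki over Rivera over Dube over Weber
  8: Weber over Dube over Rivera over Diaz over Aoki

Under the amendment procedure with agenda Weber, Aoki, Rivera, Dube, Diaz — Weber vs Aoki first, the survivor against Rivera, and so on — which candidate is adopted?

Round 1: Weber vs Aoki — 13–6, Weber advances.
Round 2: Weber vs Rivera — 10–9, Weber advances.
Round 3: Weber vs Dube — 8–11, Dube advances.
Round 4: Dube vs Diaz — 8–11, Diaz advances.
Diaz survives the agenda.

Diaz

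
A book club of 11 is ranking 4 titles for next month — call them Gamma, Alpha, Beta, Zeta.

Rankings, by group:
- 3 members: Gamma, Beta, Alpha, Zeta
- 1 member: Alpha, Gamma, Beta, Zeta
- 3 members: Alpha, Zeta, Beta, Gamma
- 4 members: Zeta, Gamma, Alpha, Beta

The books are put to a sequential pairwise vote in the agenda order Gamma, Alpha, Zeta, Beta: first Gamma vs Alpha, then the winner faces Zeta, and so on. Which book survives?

Round 1: Gamma vs Alpha — 7–4, Gamma advances.
Round 2: Gamma vs Zeta — 4–7, Zeta advances.
Round 3: Zeta vs Beta — 7–4, Zeta advances.
Zeta survives the agenda.

Zeta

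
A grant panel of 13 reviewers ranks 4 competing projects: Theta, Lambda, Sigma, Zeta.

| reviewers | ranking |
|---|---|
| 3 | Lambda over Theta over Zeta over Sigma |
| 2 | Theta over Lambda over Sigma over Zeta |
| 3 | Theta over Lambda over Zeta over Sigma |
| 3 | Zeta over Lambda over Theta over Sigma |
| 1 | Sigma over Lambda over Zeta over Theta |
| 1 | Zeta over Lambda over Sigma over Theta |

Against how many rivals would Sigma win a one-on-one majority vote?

0

Sigma against each rival (13 reviewers):
Sigma vs Theta: Sigma preferred on 1+1 = 2 ballots; Theta wins 11–2.
Sigma–Lambda: Lambda 12–1.
Sigma vs Zeta: Sigma preferred on 2+1 = 3 ballots; Zeta wins 10–3.
Sigma beats no one; loses to Theta, Lambda, Zeta — 0 pairwise wins.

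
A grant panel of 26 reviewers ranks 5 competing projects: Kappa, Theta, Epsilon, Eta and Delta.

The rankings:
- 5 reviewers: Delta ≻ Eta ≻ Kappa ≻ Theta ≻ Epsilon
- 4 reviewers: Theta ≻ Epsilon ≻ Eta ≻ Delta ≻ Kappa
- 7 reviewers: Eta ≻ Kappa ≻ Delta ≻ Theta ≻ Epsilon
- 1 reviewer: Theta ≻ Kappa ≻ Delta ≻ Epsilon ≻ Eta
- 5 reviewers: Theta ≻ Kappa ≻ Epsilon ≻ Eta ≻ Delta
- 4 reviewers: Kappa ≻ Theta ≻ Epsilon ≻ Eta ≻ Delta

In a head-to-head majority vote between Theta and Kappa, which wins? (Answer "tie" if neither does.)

Kappa

Ballots ranking Theta above Kappa: 4 + 1 + 5 = 10.
Ballots ranking Kappa above Theta: 26 − 10 = 16.
Kappa wins the head-to-head 16–10.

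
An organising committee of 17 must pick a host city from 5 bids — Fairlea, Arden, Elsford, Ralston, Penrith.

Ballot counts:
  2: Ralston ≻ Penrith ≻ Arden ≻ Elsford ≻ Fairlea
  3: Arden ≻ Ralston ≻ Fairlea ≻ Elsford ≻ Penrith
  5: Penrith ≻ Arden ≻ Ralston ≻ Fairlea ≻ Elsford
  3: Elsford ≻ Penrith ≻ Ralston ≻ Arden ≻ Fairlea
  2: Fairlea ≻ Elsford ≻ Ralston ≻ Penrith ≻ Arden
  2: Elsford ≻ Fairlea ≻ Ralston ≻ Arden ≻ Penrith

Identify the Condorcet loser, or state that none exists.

Pairwise majorities:
Fairlea vs Arden: Fairlea preferred on 2+2 = 4 ballots; Arden wins 13–4.
Fairlea vs Elsford: Fairlea, 10–7.
Fairlea vs Ralston: Fairlea is ranked higher on 2+2 = 4 ballots, Ralston on 13. Ralston wins 13–4.
Fairlea vs Penrith: Fairlea preferred on 3+2+2 = 7 ballots; Penrith wins 10–7.
Arden vs Elsford: 2+3+5 = 10 for Arden, 7 for Elsford — Arden by 10–7.
Arden vs Ralston: 8 to 9, Ralston.
Arden vs Penrith: Penrith wins 12–5.
Elsford vs Ralston: Elsford preferred on 3+2+2 = 7 ballots; Ralston wins 10–7.
Elsford vs Penrith: 3+3+2+2 = 10 for Elsford, 7 for Penrith — Elsford by 10–7.
Ralston vs Penrith: 9 to 8, Ralston.
Each city has at least one pairwise win (Fairlea beats Elsford; Arden beats Fairlea; Elsford beats Penrith; Ralston beats Fairlea; Penrith beats Fairlea) — no Condorcet loser.

none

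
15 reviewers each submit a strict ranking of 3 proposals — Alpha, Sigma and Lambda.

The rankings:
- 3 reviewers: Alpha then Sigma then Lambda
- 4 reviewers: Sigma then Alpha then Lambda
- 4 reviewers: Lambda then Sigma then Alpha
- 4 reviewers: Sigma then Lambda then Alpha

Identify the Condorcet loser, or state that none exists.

Head-to-head results (15 reviewers):
Alpha vs Sigma: 3 for Alpha, 12 for Sigma — Sigma by 12–3.
Alpha–Lambda: Lambda 8–7.
Sigma–Lambda: Sigma 11–4.
Only Alpha has no wins; Alpha is the Condorcet loser.

Alpha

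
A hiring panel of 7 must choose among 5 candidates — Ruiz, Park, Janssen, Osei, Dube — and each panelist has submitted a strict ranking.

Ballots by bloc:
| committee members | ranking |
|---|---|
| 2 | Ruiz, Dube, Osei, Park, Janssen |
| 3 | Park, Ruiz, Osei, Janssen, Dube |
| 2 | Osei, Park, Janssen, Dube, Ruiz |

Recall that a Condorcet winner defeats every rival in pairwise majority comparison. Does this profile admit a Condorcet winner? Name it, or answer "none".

none

Pairwise majorities:
Ruiz vs Park: Park wins 5–2.
Ruiz vs Janssen: 2+3 = 5 for Ruiz, 2 for Janssen — Ruiz by 5–2.
Ruiz vs Osei: 2+3 = 5 for Ruiz, 2 for Osei — Ruiz by 5–2.
Ruiz–Dube: Ruiz 5–2.
Park–Janssen: Park 7–0.
Park vs Osei: Park preferred on 3 ballots; Osei wins 4–3.
Park vs Dube: Park, 5–2.
Janssen vs Osei: Osei wins 7–0.
Janssen vs Dube: Janssen preferred on 3+2 = 5 ballots; Janssen wins 5–2.
Osei vs Dube: 5 to 2, Osei.
No candidate is unbeaten: Ruiz loses to Park; Park loses to Osei; Janssen loses to Ruiz; Osei loses to Ruiz; Dube loses to Ruiz. In particular Ruiz beats Osei beats Park beats Ruiz is a majority cycle — no Condorcet winner exists.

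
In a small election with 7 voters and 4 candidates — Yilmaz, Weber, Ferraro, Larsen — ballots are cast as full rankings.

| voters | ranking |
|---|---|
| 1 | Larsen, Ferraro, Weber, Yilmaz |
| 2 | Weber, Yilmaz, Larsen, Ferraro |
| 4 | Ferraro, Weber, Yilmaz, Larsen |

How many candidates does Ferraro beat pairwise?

3

Ferraro against each rival (7 voters):
Ferraro vs Yilmaz: Ferraro wins 5–2.
Ferraro vs Weber: Ferraro wins 5–2.
Ferraro vs Larsen: Ferraro, 4–3.
Ferraro beats Yilmaz, Weber, Larsen — 3 pairwise wins.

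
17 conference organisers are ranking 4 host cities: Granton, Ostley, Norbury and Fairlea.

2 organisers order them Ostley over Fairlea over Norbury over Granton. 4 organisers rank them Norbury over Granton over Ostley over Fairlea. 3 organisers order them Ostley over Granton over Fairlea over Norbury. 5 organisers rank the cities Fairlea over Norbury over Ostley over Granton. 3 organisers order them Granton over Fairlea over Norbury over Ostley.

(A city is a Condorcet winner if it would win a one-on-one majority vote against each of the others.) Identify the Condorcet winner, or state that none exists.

none

Pairwise majorities:
Granton–Ostley: Ostley 10–7.
Granton vs Norbury: Norbury wins 11–6.
Granton vs Fairlea: Granton, 10–7.
Ostley vs Norbury: Norbury, 12–5.
Ostley vs Fairlea: Ostley, 9–8.
Norbury–Fairlea: Fairlea 13–4.
No city is unbeaten: Granton loses to Ostley; Ostley loses to Norbury; Norbury loses to Fairlea; Fairlea loses to Granton. In particular Granton → Fairlea → Norbury → Granton is a majority cycle — no Condorcet winner exists.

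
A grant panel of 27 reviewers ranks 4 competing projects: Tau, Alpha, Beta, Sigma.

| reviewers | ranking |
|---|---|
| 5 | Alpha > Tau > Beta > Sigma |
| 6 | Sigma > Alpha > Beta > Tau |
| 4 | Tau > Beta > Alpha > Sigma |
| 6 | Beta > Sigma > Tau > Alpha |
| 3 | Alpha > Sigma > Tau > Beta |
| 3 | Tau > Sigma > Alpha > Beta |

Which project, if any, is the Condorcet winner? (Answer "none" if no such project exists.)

Head-to-head results (27 reviewers):
Tau vs Alpha: 4+6+3 = 13 for Tau, 14 for Alpha — Alpha by 14–13.
Tau vs Beta: Tau preferred on 5+4+3+3 = 15 ballots; Tau wins 15–12.
Tau vs Sigma: 12 to 15, Sigma.
Alpha vs Beta: 17 to 10, Alpha.
Alpha vs Sigma: Alpha is ranked higher on 5+4+3 = 12 ballots, Sigma on 15. Sigma wins 15–12.
Beta vs Sigma: Beta is ranked higher on 5+4+6 = 15 ballots, Sigma on 12. Beta wins 15–12.
Each project drops at least one matchup (Tau loses to Alpha; Alpha loses to Sigma; Beta loses to Tau; Sigma loses to Beta); the cycle Tau beats Beta beats Sigma beats Tau rules out a Condorcet winner.

none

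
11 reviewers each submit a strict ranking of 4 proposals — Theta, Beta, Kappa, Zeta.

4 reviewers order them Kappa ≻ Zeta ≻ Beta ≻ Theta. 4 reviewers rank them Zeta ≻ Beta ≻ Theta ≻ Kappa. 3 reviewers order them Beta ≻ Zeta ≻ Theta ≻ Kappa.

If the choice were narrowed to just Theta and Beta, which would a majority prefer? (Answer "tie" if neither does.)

No ballot ranks Theta above Beta: 0.
Ballots ranking Beta above Theta: 11 − 0 = 11.
Beta wins the head-to-head 11–0.

Beta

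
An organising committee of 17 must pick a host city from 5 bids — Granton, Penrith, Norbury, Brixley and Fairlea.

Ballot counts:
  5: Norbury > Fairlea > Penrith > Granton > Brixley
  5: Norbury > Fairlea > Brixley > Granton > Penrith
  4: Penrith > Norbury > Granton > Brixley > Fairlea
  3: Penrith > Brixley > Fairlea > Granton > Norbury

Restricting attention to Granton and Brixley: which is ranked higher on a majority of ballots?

Granton

Ballots ranking Granton above Brixley: 5 + 4 = 9.
Ballots ranking Brixley above Granton: 17 − 9 = 8.
Granton wins the head-to-head 9–8.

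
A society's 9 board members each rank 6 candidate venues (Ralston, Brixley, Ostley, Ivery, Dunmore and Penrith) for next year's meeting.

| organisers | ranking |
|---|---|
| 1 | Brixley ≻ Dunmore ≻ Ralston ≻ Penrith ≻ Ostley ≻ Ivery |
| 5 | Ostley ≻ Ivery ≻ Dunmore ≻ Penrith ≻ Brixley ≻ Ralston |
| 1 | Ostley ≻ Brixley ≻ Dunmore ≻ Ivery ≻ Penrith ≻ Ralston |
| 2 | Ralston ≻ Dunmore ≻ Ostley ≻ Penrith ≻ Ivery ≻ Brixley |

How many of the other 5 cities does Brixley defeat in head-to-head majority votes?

Brixley against each rival (9 organisers):
Brixley vs Ralston: Brixley, 7–2.
Brixley vs Ostley: 1 for Brixley, 8 for Ostley — Ostley by 8–1.
Brixley vs Ivery: Ivery, 7–2.
Brixley vs Dunmore: Dunmore, 7–2.
Brixley vs Penrith: Brixley is ranked higher on 1+1 = 2 ballots, Penrith on 7. Penrith wins 7–2.
Brixley beats Ralston; loses to Ostley, Ivery, Dunmore, Penrith — 1 pairwise win.

1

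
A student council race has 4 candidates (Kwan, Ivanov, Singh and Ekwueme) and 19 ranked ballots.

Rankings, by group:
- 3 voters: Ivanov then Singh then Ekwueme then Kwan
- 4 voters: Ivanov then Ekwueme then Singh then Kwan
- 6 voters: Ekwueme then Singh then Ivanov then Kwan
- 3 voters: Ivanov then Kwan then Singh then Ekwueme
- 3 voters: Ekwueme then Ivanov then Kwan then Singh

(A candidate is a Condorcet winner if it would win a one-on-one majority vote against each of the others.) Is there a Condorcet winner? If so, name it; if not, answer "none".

Check each pair by majority over 19 ballots:
Kwan vs Ivanov: 0 for Kwan, 19 for Ivanov — Ivanov by 19–0.
Kwan vs Singh: 3+3 = 6 for Kwan, 13 for Singh — Singh by 13–6.
Kwan vs Ekwueme: Ekwueme wins 16–3.
Ivanov vs Singh: 13 to 6, Ivanov.
Ivanov vs Ekwueme: Ivanov, 10–9.
Singh vs Ekwueme: Ekwueme, 13–6.
Ivanov wins every pairwise contest, so Ivanov is the Condorcet winner.

Ivanov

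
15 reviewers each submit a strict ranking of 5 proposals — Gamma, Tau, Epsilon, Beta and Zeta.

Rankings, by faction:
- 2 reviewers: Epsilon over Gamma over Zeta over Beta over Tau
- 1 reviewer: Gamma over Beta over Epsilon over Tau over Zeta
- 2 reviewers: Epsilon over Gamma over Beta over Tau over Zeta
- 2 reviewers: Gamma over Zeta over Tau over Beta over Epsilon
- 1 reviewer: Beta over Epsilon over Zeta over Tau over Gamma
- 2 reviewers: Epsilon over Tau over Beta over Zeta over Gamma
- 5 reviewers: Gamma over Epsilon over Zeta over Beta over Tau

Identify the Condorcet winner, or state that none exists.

Gamma

Head-to-head results (15 reviewers):
Gamma vs Tau: Gamma wins 12–3.
Gamma–Epsilon: Gamma 8–7.
Gamma vs Beta: Gamma wins 12–3.
Gamma vs Zeta: Gamma wins 12–3.
Tau vs Epsilon: Epsilon wins 13–2.
Tau–Beta: Beta 11–4.
Tau vs Zeta: Zeta, 10–5.
Epsilon–Beta: Epsilon 11–4.
Epsilon vs Zeta: Epsilon wins 13–2.
Beta vs Zeta: Zeta wins 9–6.
Gamma wins every pairwise contest, so Gamma is the Condorcet winner.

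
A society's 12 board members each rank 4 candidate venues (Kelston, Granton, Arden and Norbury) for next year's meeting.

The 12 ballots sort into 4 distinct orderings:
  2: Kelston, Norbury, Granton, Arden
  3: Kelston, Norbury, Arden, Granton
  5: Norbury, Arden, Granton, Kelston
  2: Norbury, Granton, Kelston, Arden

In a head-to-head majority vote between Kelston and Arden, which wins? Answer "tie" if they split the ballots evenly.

Ballots ranking Kelston above Arden: 2 + 3 + 2 = 7.
Ballots ranking Arden above Kelston: 12 − 7 = 5.
Kelston wins the head-to-head 7–5.

Kelston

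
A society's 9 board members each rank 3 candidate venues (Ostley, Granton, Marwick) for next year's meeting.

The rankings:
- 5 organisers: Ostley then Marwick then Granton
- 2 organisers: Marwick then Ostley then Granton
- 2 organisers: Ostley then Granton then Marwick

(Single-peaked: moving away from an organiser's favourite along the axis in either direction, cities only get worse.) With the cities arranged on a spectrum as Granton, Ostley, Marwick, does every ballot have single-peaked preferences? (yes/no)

yes

Axis positions: Granton=1, Ostley=2, Marwick=3.
Faction 1 (peak Ostley at position 2): ranking walks positions 2-3-1, expanding outward from the peak — single-peaked.
Faction 2 (peak Marwick at position 3): ranking walks positions 3-2-1, expanding outward from the peak — single-peaked.
Faction 3 (peak Ostley at position 2): ranking walks positions 2-1-3, expanding outward from the peak — single-peaked.
Every ranking is single-peaked on this axis.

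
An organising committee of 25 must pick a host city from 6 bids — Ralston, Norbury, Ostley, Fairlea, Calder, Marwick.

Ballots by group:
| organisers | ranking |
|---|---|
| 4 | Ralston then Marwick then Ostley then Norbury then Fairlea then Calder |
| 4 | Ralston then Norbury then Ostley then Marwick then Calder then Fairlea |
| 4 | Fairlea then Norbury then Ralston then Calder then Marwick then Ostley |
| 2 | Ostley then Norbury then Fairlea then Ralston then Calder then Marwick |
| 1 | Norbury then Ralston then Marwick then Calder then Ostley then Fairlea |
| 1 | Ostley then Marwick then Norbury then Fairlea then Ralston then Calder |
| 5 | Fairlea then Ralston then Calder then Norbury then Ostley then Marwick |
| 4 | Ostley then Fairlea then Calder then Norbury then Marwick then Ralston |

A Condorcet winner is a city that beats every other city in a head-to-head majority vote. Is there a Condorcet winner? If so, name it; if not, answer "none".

none

Pairwise majorities:
Ralston vs Norbury: Ralston, 13–12.
Ralston–Ostley: Ralston 18–7.
Ralston–Fairlea: Fairlea 16–9.
Ralston vs Calder: Ralston wins 21–4.
Ralston–Marwick: Ralston 20–5.
Norbury vs Ostley: Norbury, 14–11.
Norbury vs Fairlea: Fairlea wins 13–12.
Norbury–Calder: Norbury 16–9.
Norbury vs Marwick: Norbury, 20–5.
Ostley vs Fairlea: Ostley wins 16–9.
Ostley–Calder: Ostley 15–10.
Ostley vs Marwick: Ostley, 16–9.
Fairlea vs Calder: Fairlea, 20–5.
Fairlea vs Marwick: Fairlea wins 15–10.
Calder vs Marwick: Calder wins 15–10.
Each city drops at least one matchup (Ralston loses to Fairlea; Norbury loses to Ralston; Ostley loses to Ralston; Fairlea loses to Ostley; Calder loses to Ralston; Marwick loses to Ralston); the cycle Ralston beats Ostley beats Fairlea beats Ralston rules out a Condorcet winner.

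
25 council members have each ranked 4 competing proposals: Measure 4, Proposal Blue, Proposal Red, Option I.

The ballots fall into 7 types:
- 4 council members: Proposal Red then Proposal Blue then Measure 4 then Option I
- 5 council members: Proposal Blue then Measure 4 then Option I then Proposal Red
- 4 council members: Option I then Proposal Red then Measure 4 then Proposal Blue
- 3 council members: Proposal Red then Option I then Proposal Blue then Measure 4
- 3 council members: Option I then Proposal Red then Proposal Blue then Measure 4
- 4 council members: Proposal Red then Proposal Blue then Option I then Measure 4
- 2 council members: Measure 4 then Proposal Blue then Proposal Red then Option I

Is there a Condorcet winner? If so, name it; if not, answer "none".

Proposal Red

Head-to-head results (25 council members):
Measure 4–Proposal Blue: Proposal Blue 19–6.
Measure 4–Proposal Red: Proposal Red 18–7.
Measure 4 vs Option I: Option I, 14–11.
Proposal Blue vs Proposal Red: Proposal Red wins 18–7.
Proposal Blue vs Option I: Proposal Blue, 15–10.
Proposal Red vs Option I: Proposal Red wins 13–12.
Proposal Red beats each of Measure 4, Proposal Blue, Option I — Proposal Red is the Condorcet winner.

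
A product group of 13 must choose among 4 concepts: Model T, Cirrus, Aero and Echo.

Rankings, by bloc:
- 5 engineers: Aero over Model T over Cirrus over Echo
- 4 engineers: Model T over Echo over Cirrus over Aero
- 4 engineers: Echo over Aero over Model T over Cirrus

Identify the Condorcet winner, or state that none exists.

Check each pair by majority over 13 ballots:
Model T–Cirrus: Model T 13–0.
Model T vs Aero: Model T is ranked higher on 4 ballots, Aero on 9. Aero wins 9–4.
Model T vs Echo: 5+4 = 9 for Model T, 4 for Echo — Model T by 9–4.
Cirrus vs Aero: Cirrus is ranked higher on 4 ballots, Aero on 9. Aero wins 9–4.
Cirrus vs Echo: Cirrus is ranked higher on 5 ballots, Echo on 8. Echo wins 8–5.
Aero vs Echo: Aero is ranked higher on 5 ballots, Echo on 8. Echo wins 8–5.
Each design drops at least one matchup (Model T loses to Aero; Cirrus loses to Model T; Aero loses to Echo; Echo loses to Model T); the cycle Model T beats Echo beats Aero beats Model T rules out a Condorcet winner.

none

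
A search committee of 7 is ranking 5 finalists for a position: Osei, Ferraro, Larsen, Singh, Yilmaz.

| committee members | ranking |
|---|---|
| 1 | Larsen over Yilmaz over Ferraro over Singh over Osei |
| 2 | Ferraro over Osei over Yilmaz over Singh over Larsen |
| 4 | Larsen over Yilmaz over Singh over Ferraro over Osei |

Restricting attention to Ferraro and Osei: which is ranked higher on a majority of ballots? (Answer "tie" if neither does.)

Ferraro

Ballots ranking Ferraro above Osei: 1 + 2 + 4 = 7.
Ballots ranking Osei above Ferraro: 7 − 7 = 0.
Ferraro wins the head-to-head 7–0.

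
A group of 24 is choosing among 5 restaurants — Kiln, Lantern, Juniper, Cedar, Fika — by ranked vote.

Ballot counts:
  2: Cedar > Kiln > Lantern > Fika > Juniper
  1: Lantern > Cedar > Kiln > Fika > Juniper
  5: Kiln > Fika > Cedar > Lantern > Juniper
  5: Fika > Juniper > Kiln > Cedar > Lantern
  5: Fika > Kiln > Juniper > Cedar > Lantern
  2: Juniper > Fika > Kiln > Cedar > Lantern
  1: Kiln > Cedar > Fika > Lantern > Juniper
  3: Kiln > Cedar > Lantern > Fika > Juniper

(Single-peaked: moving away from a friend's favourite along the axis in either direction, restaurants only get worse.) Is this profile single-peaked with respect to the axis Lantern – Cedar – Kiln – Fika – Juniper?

Axis positions: Lantern=1, Cedar=2, Kiln=3, Fika=4, Juniper=5.
Ballot type 1 (peak Cedar at position 2): ranking walks positions 2-3-1-4-5, expanding outward from the peak — single-peaked.
Ballot type 2 (peak Lantern at position 1): ranking walks positions 1-2-3-4-5, expanding outward from the peak — single-peaked.
Ballot type 3 (peak Kiln at position 3): ranking walks positions 3-4-2-1-5, expanding outward from the peak — single-peaked.
Ballot type 4 (peak Fika at position 4): ranking walks positions 4-5-3-2-1, expanding outward from the peak — single-peaked.
Ballot type 5 (peak Fika at position 4): ranking walks positions 4-3-5-2-1, expanding outward from the peak — single-peaked.
Ballot type 6 (peak Juniper at position 5): ranking walks positions 5-4-3-2-1, expanding outward from the peak — single-peaked.
Ballot type 7 (peak Kiln at position 3): ranking walks positions 3-2-4-1-5, expanding outward from the peak — single-peaked.
Ballot type 8 (peak Kiln at position 3): ranking walks positions 3-2-1-4-5, expanding outward from the peak — single-peaked.
Every ranking is single-peaked on this axis.

yes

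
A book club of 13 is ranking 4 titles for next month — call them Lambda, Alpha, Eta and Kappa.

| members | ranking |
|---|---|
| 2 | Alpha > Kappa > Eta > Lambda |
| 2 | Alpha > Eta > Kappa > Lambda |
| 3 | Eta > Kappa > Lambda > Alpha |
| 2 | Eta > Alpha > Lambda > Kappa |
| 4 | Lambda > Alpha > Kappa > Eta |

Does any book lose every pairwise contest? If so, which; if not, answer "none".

Head-to-head results (13 members):
Lambda vs Alpha: Lambda wins 7–6.
Lambda vs Eta: 4 to 9, Eta.
Lambda vs Kappa: Lambda preferred on 2+4 = 6 ballots; Kappa wins 7–6.
Alpha vs Eta: Alpha wins 8–5.
Alpha–Kappa: Alpha 10–3.
Eta–Kappa: Eta 7–6.
No book is winless: Lambda beats Alpha; Alpha beats Eta; Eta beats Lambda; Kappa beats Lambda. There is no Condorcet loser.

none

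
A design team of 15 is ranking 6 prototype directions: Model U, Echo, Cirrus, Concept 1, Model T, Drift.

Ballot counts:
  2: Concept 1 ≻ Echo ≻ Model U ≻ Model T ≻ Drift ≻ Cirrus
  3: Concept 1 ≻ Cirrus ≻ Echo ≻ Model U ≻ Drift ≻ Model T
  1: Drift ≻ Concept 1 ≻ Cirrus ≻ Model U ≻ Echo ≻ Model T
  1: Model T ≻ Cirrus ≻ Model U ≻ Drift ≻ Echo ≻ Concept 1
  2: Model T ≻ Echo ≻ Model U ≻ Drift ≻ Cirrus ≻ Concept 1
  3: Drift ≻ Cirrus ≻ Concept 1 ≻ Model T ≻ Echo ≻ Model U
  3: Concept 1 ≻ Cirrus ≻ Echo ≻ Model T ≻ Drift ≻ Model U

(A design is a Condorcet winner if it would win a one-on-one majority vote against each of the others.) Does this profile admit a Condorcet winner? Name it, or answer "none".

Concept 1

Check each pair by majority over 15 ballots:
Model U vs Echo: Model U preferred on 1+1 = 2 ballots; Echo wins 13–2.
Model U vs Cirrus: Model U preferred on 2+2 = 4 ballots; Cirrus wins 11–4.
Model U vs Concept 1: 3 to 12, Concept 1.
Model U vs Model T: Model U is ranked higher on 2+3+1 = 6 ballots, Model T on 9. Model T wins 9–6.
Model U vs Drift: Model U is ranked higher on 2+3+1+2 = 8 ballots, Drift on 7. Model U wins 8–7.
Echo vs Cirrus: 4 to 11, Cirrus.
Echo vs Concept 1: 3 to 12, Concept 1.
Echo vs Model T: 2+3+1+3 = 9 for Echo, 6 for Model T — Echo by 9–6.
Echo vs Drift: 2+3+2+3 = 10 for Echo, 5 for Drift — Echo by 10–5.
Cirrus vs Concept 1: Cirrus preferred on 1+2+3 = 6 ballots; Concept 1 wins 9–6.
Cirrus vs Model T: Cirrus is ranked higher on 3+1+3+3 = 10 ballots, Model T on 5. Cirrus wins 10–5.
Cirrus vs Drift: Cirrus preferred on 3+1+3 = 7 ballots; Drift wins 8–7.
Concept 1 vs Model T: Concept 1 preferred on 2+3+1+3+3 = 12 ballots; Concept 1 wins 12–3.
Concept 1 vs Drift: 8 to 7, Concept 1.
Model T vs Drift: 8 to 7, Model T.
Concept 1 wins every pairwise contest, so Concept 1 is the Condorcet winner.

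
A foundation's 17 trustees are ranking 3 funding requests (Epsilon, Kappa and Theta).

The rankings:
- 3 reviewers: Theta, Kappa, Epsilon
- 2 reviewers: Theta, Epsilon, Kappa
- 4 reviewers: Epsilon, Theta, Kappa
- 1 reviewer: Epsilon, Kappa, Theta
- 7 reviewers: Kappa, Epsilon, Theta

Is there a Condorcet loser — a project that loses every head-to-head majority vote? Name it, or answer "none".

none

Pairwise majorities:
Epsilon vs Kappa: 7 to 10, Kappa.
Epsilon vs Theta: Epsilon, 12–5.
Kappa vs Theta: Theta, 9–8.
No project is winless: Epsilon beats Theta; Kappa beats Epsilon; Theta beats Kappa. There is no Condorcet loser.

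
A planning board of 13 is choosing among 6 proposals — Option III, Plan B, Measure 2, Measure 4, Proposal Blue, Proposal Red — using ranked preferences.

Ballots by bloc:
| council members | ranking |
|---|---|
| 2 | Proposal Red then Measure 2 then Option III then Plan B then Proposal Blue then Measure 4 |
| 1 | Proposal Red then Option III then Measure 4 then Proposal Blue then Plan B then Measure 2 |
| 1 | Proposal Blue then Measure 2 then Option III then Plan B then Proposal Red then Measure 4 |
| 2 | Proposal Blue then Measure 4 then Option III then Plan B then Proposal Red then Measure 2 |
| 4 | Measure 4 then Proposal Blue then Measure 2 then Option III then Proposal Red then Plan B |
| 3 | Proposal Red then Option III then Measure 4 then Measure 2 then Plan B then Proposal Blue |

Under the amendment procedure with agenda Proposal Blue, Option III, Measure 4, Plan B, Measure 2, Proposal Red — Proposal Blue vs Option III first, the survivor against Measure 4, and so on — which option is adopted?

Round 1: Proposal Blue vs Option III — 7–6, Proposal Blue advances.
Round 2: Proposal Blue vs Measure 4 — 5–8, Measure 4 advances.
Round 3: Measure 4 vs Plan B — 10–3, Measure 4 advances.
Round 4: Measure 4 vs Measure 2 — 10–3, Measure 4 advances.
Round 5: Measure 4 vs Proposal Red — 6–7, Proposal Red advances.
Proposal Red survives the agenda.

Proposal Red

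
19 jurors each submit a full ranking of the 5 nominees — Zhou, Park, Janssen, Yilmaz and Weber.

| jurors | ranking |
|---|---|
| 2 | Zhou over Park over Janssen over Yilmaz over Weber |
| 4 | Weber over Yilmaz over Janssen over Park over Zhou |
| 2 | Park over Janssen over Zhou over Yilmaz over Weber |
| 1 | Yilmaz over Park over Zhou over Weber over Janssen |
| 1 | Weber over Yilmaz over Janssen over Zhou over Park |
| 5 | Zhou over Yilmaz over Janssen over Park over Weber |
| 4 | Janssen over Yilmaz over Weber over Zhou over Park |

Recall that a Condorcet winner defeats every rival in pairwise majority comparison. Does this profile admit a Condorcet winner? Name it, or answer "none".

Yilmaz

Pairwise majorities:
Zhou vs Park: Zhou wins 12–7.
Zhou vs Janssen: Janssen, 11–8.
Zhou vs Yilmaz: Yilmaz, 10–9.
Zhou–Weber: Zhou 10–9.
Park vs Janssen: Janssen, 14–5.
Park vs Yilmaz: Yilmaz, 15–4.
Park vs Weber: Park, 10–9.
Janssen–Yilmaz: Yilmaz 11–8.
Janssen vs Weber: Janssen, 13–6.
Yilmaz vs Weber: Yilmaz wins 14–5.
Yilmaz beats each of Zhou, Park, Janssen, Weber — Yilmaz is the Condorcet winner.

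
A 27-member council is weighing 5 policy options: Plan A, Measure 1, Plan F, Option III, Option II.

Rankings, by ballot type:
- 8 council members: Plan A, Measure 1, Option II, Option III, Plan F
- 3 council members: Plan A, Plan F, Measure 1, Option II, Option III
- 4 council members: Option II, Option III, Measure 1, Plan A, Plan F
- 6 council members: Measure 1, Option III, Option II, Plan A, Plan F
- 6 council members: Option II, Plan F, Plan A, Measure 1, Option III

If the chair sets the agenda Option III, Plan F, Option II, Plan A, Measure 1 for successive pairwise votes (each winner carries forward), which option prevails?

Measure 1

Round 1: Option III vs Plan F — 18–9, Option III advances.
Round 2: Option III vs Option II — 6–21, Option II advances.
Round 3: Option II vs Plan A — 16–11, Option II advances.
Round 4: Option II vs Measure 1 — 10–17, Measure 1 advances.
The agenda winner is Measure 1.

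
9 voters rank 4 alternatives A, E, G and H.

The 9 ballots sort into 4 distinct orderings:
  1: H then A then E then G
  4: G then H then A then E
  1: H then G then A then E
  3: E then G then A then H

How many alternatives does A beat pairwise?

A against each rival (9 voters):
A vs E: 1+4+1 = 6 for A, 3 for E — A by 6–3.
A vs G: G, 8–1.
A vs H: 3 for A, 6 for H — H by 6–3.
A beats E; loses to G, H — 1 pairwise win.

1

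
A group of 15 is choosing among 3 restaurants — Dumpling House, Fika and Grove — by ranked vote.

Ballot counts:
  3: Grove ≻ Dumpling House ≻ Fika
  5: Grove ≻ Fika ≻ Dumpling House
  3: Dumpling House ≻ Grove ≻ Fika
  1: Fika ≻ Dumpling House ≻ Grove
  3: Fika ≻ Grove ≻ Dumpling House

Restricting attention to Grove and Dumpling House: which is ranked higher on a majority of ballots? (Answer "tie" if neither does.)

Grove

Ballots ranking Grove above Dumpling House: 3 + 5 + 3 = 11.
Ballots ranking Dumpling House above Grove: 15 − 11 = 4.
Grove wins the head-to-head 11–4.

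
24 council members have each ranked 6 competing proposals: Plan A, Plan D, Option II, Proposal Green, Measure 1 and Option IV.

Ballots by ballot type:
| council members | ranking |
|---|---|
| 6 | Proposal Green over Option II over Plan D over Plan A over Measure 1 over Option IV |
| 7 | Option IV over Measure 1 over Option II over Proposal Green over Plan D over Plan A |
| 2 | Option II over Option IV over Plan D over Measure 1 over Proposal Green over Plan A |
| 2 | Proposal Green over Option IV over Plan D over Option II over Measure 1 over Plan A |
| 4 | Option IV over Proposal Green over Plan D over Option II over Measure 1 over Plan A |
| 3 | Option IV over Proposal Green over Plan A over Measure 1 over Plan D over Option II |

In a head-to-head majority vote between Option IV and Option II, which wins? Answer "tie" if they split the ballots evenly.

Ballots ranking Option IV above Option II: 7 + 2 + 4 + 3 = 16.
Ballots ranking Option II above Option IV: 24 − 16 = 8.
Option IV wins the head-to-head 16–8.

Option IV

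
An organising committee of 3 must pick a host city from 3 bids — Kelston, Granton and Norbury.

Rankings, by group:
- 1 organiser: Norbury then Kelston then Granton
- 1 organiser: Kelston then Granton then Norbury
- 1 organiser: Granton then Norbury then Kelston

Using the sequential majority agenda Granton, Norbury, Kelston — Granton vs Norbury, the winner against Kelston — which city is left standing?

Round 1: Granton vs Norbury — 2–1, Granton advances.
Round 2: Granton vs Kelston — 1–2, Kelston advances.
The agenda winner is Kelston.

Kelston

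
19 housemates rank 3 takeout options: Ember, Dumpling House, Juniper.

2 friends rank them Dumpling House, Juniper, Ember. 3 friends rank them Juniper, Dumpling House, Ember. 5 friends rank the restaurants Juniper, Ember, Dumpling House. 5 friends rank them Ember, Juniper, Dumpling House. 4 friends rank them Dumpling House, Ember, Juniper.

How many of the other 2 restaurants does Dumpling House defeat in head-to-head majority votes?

0

Dumpling House against each rival (19 friends):
Dumpling House vs Ember: Dumpling House is ranked higher on 2+3+4 = 9 ballots, Ember on 10. Ember wins 10–9.
Dumpling House vs Juniper: 6 to 13, Juniper.
Dumpling House beats no one; loses to Ember, Juniper — 0 pairwise wins.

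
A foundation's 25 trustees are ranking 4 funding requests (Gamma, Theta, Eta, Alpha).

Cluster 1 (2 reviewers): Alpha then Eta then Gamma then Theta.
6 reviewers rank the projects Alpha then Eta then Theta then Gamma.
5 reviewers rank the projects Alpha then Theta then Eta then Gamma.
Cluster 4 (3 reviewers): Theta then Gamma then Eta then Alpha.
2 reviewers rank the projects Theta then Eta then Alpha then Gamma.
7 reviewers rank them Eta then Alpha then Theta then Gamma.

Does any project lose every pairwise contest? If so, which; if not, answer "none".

Gamma

Pairwise majorities:
Gamma–Theta: Theta 23–2.
Gamma vs Eta: Eta, 22–3.
Gamma vs Alpha: Alpha, 22–3.
Theta vs Eta: 10 to 15, Eta.
Theta vs Alpha: Alpha wins 20–5.
Eta vs Alpha: 3+2+7 = 12 for Eta, 13 for Alpha — Alpha by 13–12.
Only Gamma has no wins; Gamma is the Condorcet loser.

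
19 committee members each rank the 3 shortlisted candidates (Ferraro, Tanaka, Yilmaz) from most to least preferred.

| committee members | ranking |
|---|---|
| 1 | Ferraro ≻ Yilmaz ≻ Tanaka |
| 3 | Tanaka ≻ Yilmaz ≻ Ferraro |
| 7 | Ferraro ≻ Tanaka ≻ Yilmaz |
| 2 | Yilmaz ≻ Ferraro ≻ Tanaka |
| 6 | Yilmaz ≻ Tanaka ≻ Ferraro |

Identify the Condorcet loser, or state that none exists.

none

Head-to-head results (19 committee members):
Ferraro vs Tanaka: Ferraro, 10–9.
Ferraro vs Yilmaz: 8 to 11, Yilmaz.
Tanaka vs Yilmaz: 3+7 = 10 for Tanaka, 9 for Yilmaz — Tanaka by 10–9.
Each candidate has at least one pairwise win (Ferraro beats Tanaka; Tanaka beats Yilmaz; Yilmaz beats Ferraro) — no Condorcet loser.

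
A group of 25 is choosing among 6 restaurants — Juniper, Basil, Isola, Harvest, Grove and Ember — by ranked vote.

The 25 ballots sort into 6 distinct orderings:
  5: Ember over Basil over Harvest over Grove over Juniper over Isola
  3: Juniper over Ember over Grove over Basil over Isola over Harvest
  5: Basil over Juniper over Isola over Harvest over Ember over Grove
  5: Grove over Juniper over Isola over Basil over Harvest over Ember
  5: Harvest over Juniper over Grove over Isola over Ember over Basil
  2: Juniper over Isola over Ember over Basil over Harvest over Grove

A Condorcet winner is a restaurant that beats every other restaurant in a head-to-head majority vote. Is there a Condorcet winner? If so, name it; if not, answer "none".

Juniper

Head-to-head results (25 friends):
Juniper vs Basil: Juniper wins 15–10.
Juniper vs Isola: Juniper wins 25–0.
Juniper vs Harvest: Juniper, 15–10.
Juniper vs Grove: Juniper wins 15–10.
Juniper vs Ember: Juniper wins 20–5.
Basil vs Isola: Basil wins 13–12.
Basil–Harvest: Basil 20–5.
Basil–Grove: Grove 13–12.
Basil vs Ember: Ember, 15–10.
Isola vs Harvest: Isola, 15–10.
Isola vs Grove: Grove wins 18–7.
Isola vs Ember: Isola wins 17–8.
Harvest vs Grove: Harvest, 17–8.
Harvest vs Ember: Harvest, 15–10.
Grove–Ember: Ember 15–10.
Juniper wins every pairwise contest, so Juniper is the Condorcet winner.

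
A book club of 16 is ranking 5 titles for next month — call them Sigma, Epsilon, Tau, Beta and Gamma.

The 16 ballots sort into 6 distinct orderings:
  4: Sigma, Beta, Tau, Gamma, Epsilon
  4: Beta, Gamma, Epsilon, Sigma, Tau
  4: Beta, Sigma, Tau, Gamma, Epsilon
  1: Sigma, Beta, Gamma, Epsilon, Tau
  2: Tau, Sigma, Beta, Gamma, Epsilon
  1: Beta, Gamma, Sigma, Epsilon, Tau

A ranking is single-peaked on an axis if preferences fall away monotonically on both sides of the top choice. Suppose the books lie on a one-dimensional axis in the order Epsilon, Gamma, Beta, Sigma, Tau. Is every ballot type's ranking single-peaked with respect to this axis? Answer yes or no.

Axis positions: Epsilon=1, Gamma=2, Beta=3, Sigma=4, Tau=5.
Ballot type 1 (peak Sigma at position 4): ranking walks positions 4-3-5-2-1, expanding outward from the peak — single-peaked.
Ballot type 2 (peak Beta at position 3): ranking walks positions 3-2-1-4-5, expanding outward from the peak — single-peaked.
Ballot type 3 (peak Beta at position 3): ranking walks positions 3-4-5-2-1, expanding outward from the peak — single-peaked.
Ballot type 4 (peak Sigma at position 4): ranking walks positions 4-3-2-1-5, expanding outward from the peak — single-peaked.
Ballot type 5 (peak Tau at position 5): ranking walks positions 5-4-3-2-1, expanding outward from the peak — single-peaked.
Ballot type 6 (peak Beta at position 3): ranking walks positions 3-2-4-1-5, expanding outward from the peak — single-peaked.
Every ranking is single-peaked on this axis.

yes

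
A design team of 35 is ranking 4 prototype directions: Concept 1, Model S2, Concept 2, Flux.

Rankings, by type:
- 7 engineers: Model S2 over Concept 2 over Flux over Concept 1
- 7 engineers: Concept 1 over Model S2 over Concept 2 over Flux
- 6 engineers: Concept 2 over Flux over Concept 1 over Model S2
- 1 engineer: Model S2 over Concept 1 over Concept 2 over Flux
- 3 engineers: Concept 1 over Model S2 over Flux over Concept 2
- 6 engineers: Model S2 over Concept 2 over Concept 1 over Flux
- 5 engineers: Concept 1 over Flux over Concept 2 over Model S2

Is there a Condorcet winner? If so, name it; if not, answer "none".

none

Check each pair by majority over 35 ballots:
Concept 1 vs Model S2: 21 to 14, Concept 1.
Concept 1 vs Concept 2: Concept 1 preferred on 7+1+3+5 = 16 ballots; Concept 2 wins 19–16.
Concept 1 vs Flux: Concept 1 preferred on 7+1+3+6+5 = 22 ballots; Concept 1 wins 22–13.
Model S2 vs Concept 2: 7+7+1+3+6 = 24 for Model S2, 11 for Concept 2 — Model S2 by 24–11.
Model S2 vs Flux: 24 to 11, Model S2.
Concept 2 vs Flux: Concept 2 preferred on 7+7+6+1+6 = 27 ballots; Concept 2 wins 27–8.
Each design drops at least one matchup (Concept 1 loses to Concept 2; Model S2 loses to Concept 1; Concept 2 loses to Model S2; Flux loses to Concept 1); the cycle Concept 1 → Model S2 → Concept 2 → Concept 1 rules out a Condorcet winner.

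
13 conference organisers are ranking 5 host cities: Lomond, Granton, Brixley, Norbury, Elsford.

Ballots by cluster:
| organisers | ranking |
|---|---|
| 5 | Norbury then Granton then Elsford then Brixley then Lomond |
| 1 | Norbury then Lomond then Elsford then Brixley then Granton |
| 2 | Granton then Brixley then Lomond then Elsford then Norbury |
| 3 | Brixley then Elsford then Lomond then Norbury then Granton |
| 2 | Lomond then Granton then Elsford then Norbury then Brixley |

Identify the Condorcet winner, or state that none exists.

Head-to-head results (13 organisers):
Lomond vs Granton: Lomond is ranked higher on 1+3+2 = 6 ballots, Granton on 7. Granton wins 7–6.
Lomond vs Brixley: 1+2 = 3 for Lomond, 10 for Brixley — Brixley by 10–3.
Lomond vs Norbury: Lomond preferred on 2+3+2 = 7 ballots; Lomond wins 7–6.
Lomond vs Elsford: Lomond preferred on 1+2+2 = 5 ballots; Elsford wins 8–5.
Granton vs Brixley: Granton preferred on 5+2+2 = 9 ballots; Granton wins 9–4.
Granton vs Norbury: Norbury wins 9–4.
Granton vs Elsford: Granton, 9–4.
Brixley vs Norbury: Norbury wins 8–5.
Brixley–Elsford: Elsford 8–5.
Norbury–Elsford: Elsford 7–6.
Each city drops at least one matchup (Lomond loses to Granton; Granton loses to Norbury; Brixley loses to Granton; Norbury loses to Lomond; Elsford loses to Granton); the cycle Lomond beats Norbury beats Granton beats Lomond rules out a Condorcet winner.

none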